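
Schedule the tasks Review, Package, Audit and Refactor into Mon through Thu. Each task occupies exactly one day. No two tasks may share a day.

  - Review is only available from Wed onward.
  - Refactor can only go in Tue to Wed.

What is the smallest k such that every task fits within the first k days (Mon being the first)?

4

With at most 1 per day and 4 tasks, at least 4 days are needed.
Review can't be placed before Wed — that is day 3 counting from Mon — so the schedule must run through at least 3 days.
4 works (last occupied day: Thu): for example Refactor=Tue, Package=Mon, Audit=Thu, Review=Wed.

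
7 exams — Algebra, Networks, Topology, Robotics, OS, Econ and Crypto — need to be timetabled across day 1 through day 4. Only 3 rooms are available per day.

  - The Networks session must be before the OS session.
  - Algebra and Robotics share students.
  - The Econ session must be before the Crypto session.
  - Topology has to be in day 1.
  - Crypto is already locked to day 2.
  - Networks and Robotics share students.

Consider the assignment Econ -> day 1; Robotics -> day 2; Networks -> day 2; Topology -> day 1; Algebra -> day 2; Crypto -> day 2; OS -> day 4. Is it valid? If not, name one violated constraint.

Algebra and Robotics share students — violated.
Crypto is already locked to day 2 — holds.
The Networks session must be before the OS session — holds.
Networks and Robotics share students — violated.
Topology has to be in day 1 — holds.
Only 3 rooms are available per day — violated.
The Econ session must be before the Crypto session — holds.

Invalid. Algebra and Robotics share students.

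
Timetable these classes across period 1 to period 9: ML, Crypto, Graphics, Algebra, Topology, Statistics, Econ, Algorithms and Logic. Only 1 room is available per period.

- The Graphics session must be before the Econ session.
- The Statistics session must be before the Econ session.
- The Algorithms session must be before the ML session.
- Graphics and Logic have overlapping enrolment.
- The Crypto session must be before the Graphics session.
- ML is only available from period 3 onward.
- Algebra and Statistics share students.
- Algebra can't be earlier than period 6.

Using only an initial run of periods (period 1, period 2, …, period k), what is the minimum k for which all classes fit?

The precedence chain requires at least 3 distinct periods.
With at most 1 per period and 9 classes, at least 9 periods are needed.
Algebra can't be placed before period 6, so the schedule must run through at least period 6.
9 works (last occupied period: period 9): for example Statistics in period 5, Econ in period 7, Algebra in period 6, Graphics in period 4, Algorithms in period 2, ML in period 3, Topology in period 8, Crypto in period 1, Logic in period 9.

9 periods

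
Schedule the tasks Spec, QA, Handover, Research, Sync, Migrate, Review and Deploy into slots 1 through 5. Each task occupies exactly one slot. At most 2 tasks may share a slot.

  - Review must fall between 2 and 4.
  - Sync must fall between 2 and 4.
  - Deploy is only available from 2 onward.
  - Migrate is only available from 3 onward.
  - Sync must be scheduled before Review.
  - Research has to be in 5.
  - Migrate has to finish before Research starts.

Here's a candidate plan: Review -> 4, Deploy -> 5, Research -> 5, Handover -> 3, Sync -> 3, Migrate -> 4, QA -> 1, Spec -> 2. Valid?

Yes

Migrate is only available from 3 onward — holds.
Sync must fall between 2 and 4 — holds.
Migrate has to finish before Research starts — holds.
Deploy is only available from 2 onward — holds.
At most 2 tasks may share a slot — holds.
Sync must be scheduled before Review — holds.
Review must fall between 2 and 4 — holds.
Research has to be in 5 — holds.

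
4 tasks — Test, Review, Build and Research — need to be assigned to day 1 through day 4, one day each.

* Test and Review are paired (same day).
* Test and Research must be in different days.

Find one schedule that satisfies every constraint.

Review=day 1; Research=day 2; Test=day 1; Build=day 1

Checking: Test(day 1) != Research(day 2); Test = Review = day 1.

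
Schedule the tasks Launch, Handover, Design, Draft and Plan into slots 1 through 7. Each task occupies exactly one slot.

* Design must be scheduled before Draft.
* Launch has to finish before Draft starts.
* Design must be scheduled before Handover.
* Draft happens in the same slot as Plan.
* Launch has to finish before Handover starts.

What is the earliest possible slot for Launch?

1

Downstream work caps Launch at 6.
Launch at 1 is achievable: Launch=1, Design=1, Draft=2, Handover=2, Plan=2.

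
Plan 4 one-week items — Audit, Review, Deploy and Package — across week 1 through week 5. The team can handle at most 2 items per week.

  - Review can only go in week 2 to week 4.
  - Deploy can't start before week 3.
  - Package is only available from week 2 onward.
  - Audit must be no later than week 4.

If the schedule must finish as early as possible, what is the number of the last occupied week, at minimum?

With at most 2 per week and 4 tasks, at least 2 weeks are needed.
Deploy can't be placed before week 3, so the schedule must run through at least week 3.
3 works (last occupied week: week 3): for example Audit in week 1, Deploy in week 3, Review in week 2, Package in week 2.

3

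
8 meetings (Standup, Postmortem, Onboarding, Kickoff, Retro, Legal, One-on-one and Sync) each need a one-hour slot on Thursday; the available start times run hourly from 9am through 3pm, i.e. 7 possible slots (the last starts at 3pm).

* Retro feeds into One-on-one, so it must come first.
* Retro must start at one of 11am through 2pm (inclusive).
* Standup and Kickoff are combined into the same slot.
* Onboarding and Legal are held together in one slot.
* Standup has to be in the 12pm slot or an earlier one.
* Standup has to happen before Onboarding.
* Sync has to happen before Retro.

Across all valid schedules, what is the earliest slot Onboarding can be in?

Precedence pushes Onboarding to at least 10am.
Onboarding at 10am is achievable: One-on-one -> 12pm, Standup -> 9am, Postmortem -> 9am, Legal -> 10am, Kickoff -> 9am, Onboarding -> 10am, Sync -> 9am, Retro -> 11am.

10am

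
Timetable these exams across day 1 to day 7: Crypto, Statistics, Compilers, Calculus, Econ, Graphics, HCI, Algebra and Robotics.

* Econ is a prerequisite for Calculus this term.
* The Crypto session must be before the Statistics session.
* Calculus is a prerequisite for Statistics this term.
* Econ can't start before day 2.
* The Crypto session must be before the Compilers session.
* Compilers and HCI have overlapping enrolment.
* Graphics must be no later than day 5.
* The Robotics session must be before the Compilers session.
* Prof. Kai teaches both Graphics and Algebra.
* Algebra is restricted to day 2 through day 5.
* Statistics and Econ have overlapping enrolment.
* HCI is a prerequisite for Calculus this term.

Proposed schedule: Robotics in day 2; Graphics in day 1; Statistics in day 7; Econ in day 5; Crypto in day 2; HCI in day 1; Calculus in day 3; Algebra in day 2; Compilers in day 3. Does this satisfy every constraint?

Invalid. Econ is a prerequisite for Calculus this term.

Calculus is a prerequisite for Statistics this term — holds.
Prof. Kai teaches both Graphics and Algebra — holds.
Algebra is restricted to day 2 through day 5 — holds.
Statistics and Econ have overlapping enrolment — holds.
The Robotics session must be before the Compilers session — holds.
Graphics must be no later than day 5 — holds.
Compilers and HCI have overlapping enrolment — holds.
The Crypto session must be before the Statistics session — holds.
Econ is a prerequisite for Calculus this term — violated.
The Crypto session must be before the Compilers session — holds.
Econ can't start before day 2 — holds.
HCI is a prerequisite for Calculus this term — holds.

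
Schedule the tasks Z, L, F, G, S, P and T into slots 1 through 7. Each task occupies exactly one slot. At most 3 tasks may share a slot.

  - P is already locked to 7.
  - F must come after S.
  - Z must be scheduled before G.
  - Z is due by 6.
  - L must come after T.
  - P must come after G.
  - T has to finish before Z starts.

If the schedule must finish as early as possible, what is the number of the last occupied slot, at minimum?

The precedence chain requires at least 4 distinct slots.
With at most 3 per slot and 7 tasks, at least 3 slots are needed.
P can't be placed before 7, so the schedule must run through at least slot 7.
7 works (last occupied slot: 7): for example G=3; P=7; F=2; S=1; T=1; L=2; Z=2.

slot 7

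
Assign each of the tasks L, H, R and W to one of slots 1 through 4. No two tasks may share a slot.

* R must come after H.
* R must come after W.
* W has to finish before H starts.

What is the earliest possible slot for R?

3

Precedence pushes R to at least 3.
R at 3 is achievable: W=1; L=4; R=3; H=2.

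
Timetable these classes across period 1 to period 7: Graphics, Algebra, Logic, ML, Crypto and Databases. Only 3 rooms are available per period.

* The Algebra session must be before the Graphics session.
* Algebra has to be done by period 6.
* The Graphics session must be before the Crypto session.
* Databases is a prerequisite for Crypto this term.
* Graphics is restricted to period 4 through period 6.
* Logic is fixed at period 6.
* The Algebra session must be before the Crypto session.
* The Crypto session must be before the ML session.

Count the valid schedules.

59

Splitting on Graphics: it can be period 4 (39), period 5 (20). Listing each branch's schedules as (Algebra, Logic, ML, Crypto, Databases) by period number:
Graphics=period 4: (1,6,6,5,1) (1,6,6,5,2) (1,6,6,5,3) (1,6,6,5,4) (1,6,7,5,1) (1,6,7,5,2) (1,6,7,5,3) (1,6,7,5,4) (1,6,7,6,1) (1,6,7,6,2) (1,6,7,6,3) (1,6,7,6,4) (1,6,7,6,5) (2,6,6,5,1) (2,6,6,5,2) (2,6,6,5,3) (2,6,6,5,4) (2,6,7,5,1) (2,6,7,5,2) (2,6,7,5,3) (2,6,7,5,4) (2,6,7,6,1) (2,6,7,6,2) (2,6,7,6,3) (2,6,7,6,4) (2,6,7,6,5) (3,6,6,5,1) (3,6,6,5,2) (3,6,6,5,3) (3,6,6,5,4) (3,6,7,5,1) (3,6,7,5,2) (3,6,7,5,3) (3,6,7,5,4) (3,6,7,6,1) (3,6,7,6,2) (3,6,7,6,3) (3,6,7,6,4) (3,6,7,6,5) — 39.
Graphics=period 5: (1,6,7,6,1) (1,6,7,6,2) (1,6,7,6,3) (1,6,7,6,4) (1,6,7,6,5) (2,6,7,6,1) (2,6,7,6,2) (2,6,7,6,3) (2,6,7,6,4) (2,6,7,6,5) (3,6,7,6,1) (3,6,7,6,2) (3,6,7,6,3) (3,6,7,6,4) (3,6,7,6,5) (4,6,7,6,1) (4,6,7,6,2) (4,6,7,6,3) (4,6,7,6,4) (4,6,7,6,5) — 20.
Summing: 39 + 20 = 59.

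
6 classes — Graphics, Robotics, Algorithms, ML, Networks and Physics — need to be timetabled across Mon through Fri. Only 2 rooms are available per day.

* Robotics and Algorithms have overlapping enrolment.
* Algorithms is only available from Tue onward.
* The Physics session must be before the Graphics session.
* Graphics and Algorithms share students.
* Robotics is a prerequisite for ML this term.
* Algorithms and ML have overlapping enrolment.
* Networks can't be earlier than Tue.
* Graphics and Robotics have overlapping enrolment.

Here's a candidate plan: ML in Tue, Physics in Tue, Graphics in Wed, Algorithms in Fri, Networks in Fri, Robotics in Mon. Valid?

Yes

Networks can't be earlier than Tue — holds.
Graphics and Algorithms share students — holds.
Only 2 rooms are available per day — holds.
Algorithms is only available from Tue onward — holds.
Graphics and Robotics have overlapping enrolment — holds.
Algorithms and ML have overlapping enrolment — holds.
Robotics is a prerequisite for ML this term — holds.
Robotics and Algorithms have overlapping enrolment — holds.
The Physics session must be before the Graphics session — holds.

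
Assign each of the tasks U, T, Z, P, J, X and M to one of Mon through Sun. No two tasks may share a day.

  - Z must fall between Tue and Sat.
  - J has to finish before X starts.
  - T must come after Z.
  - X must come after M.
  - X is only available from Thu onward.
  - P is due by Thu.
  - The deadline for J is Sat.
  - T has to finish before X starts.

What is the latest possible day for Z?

Z is available from Tue; Z's own window allows nothing later than Sat; downstream work caps Z at Fri.
Z at Fri is achievable: J in Tue, Z in Fri, P in Mon, T in Sat, U in Thu, X in Sun, M in Wed.

Fri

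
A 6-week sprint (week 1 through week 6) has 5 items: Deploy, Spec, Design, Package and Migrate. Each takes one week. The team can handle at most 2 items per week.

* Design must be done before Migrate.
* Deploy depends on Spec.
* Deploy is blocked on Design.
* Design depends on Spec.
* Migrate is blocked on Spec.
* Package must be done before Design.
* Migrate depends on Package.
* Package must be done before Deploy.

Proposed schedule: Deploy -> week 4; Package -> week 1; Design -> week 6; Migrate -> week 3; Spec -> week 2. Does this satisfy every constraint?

Design must be done before Migrate — violated.
Package must be done before Design — holds.
Deploy is blocked on Design — violated.
The team can handle at most 2 items per week — holds.
Deploy depends on Spec — holds.
Migrate is blocked on Spec — holds.
Migrate depends on Package — holds.
Package must be done before Deploy — holds.
Design depends on Spec — holds.

No. Design must be done before Migrate is not satisfied.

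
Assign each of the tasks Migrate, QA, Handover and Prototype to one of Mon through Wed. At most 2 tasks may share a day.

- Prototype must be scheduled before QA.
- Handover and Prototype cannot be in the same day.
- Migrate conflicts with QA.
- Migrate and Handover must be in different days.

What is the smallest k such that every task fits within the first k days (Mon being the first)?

The precedence chain requires at least 2 distinct days.
With at most 2 per day and 4 tasks, at least 2 days are needed.
2 works (last occupied day: Tue): for example Prototype in Mon, Migrate in Mon, QA in Tue, Handover in Tue.

2 days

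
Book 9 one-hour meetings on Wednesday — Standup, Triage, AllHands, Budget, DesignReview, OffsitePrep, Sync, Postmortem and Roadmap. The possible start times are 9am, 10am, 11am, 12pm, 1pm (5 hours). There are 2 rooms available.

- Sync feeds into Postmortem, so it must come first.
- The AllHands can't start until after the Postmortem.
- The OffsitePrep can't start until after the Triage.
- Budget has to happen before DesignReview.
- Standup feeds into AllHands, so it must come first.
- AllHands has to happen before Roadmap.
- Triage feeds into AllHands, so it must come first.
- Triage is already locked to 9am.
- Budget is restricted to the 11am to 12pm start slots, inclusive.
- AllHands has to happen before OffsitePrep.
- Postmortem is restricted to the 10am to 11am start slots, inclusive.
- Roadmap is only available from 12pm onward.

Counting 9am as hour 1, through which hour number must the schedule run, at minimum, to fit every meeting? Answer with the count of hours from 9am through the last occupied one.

5 hours

The precedence chain requires at least 4 distinct hours.
With at most 2 per hour and 9 meetings, at least 5 hours are needed.
5 works (last occupied hour: 1pm): for example Postmortem=10am, Sync=9am, Roadmap=12pm, Standup=10am, Triage=9am, OffsitePrep=12pm, Budget=11am, DesignReview=1pm, AllHands=11am.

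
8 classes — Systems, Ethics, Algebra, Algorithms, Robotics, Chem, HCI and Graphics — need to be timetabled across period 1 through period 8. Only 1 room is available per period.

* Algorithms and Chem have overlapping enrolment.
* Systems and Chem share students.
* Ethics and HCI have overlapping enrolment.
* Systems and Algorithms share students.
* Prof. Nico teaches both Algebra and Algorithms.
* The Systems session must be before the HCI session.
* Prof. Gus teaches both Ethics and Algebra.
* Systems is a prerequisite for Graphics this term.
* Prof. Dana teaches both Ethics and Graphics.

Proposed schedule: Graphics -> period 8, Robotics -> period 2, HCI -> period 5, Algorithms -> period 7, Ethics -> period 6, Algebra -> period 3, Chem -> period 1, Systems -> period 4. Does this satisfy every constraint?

Valid

The Systems session must be before the HCI session — holds.
Systems and Algorithms share students — holds.
Prof. Dana teaches both Ethics and Graphics — holds.
Prof. Gus teaches both Ethics and Algebra — holds.
Systems and Chem share students — holds.
Prof. Nico teaches both Algebra and Algorithms — holds.
Systems is a prerequisite for Graphics this term — holds.
Algorithms and Chem have overlapping enrolment — holds.
Only 1 room is available per period — holds.
Ethics and HCI have overlapping enrolment — holds.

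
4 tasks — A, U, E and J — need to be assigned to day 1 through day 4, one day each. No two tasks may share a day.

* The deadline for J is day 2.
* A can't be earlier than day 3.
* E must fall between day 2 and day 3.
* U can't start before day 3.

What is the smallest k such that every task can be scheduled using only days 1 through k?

4

With at most 1 per day and 4 tasks, at least 4 days are needed.
A can't be placed before day 3, so the schedule must run through at least day 3.
4 works (last occupied day: day 4): for example A in day 3; J in day 1; U in day 4; E in day 2.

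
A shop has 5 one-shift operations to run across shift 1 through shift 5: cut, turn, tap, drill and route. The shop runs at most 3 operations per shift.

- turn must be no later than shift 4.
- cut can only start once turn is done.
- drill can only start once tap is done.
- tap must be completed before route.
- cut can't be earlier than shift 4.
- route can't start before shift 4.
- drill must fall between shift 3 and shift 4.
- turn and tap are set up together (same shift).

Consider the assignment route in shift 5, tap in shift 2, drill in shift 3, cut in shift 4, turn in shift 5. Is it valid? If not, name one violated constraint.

The shop runs at most 3 operations per shift — holds.
drill can only start once tap is done — holds.
tap must be completed before route — holds.
turn must be no later than shift 4 — violated.
turn and tap are set up together (same shift) — violated.
cut can't be earlier than shift 4 — holds.
route can't start before shift 4 — holds.
drill must fall between shift 3 and shift 4 — holds.
cut can only start once turn is done — violated.

No — it violates: turn must be no later than shift 4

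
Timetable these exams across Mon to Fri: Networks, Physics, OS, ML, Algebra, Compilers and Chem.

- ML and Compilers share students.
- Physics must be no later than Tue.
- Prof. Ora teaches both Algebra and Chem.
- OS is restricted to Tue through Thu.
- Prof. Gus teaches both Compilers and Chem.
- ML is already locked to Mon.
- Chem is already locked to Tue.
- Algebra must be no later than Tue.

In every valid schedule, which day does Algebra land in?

Mon

Algebra's window is Mon–Tue.
Chem is fixed at Tue, and Algebra can't share a day with Chem.
So Algebra must be Mon.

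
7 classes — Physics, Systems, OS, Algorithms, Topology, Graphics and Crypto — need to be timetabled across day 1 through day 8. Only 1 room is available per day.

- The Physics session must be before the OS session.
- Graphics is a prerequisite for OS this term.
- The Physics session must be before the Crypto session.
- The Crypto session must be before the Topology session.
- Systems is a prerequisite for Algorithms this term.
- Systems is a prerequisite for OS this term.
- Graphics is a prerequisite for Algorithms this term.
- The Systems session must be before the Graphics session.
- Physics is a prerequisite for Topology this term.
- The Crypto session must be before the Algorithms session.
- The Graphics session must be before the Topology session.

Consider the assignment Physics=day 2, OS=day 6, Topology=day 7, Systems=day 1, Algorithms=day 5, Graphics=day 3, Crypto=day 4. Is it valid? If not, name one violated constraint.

The Physics session must be before the Crypto session — holds.
The Graphics session must be before the Topology session — holds.
Physics is a prerequisite for Topology this term — holds.
The Physics session must be before the OS session — holds.
Systems is a prerequisite for OS this term — holds.
The Systems session must be before the Graphics session — holds.
Graphics is a prerequisite for Algorithms this term — holds.
Systems is a prerequisite for Algorithms this term — holds.
Only 1 room is available per day — holds.
The Crypto session must be before the Algorithms session — holds.
The Crypto session must be before the Topology session — holds.
Graphics is a prerequisite for OS this term — holds.

Yes, all constraints hold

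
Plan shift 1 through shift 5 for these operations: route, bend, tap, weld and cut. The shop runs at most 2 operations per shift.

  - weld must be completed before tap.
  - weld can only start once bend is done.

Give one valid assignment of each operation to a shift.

bend=shift 1; tap=shift 3; cut=shift 2; route=shift 1; weld=shift 2

Checking: bend(shift 1) before weld(shift 2); weld(shift 2) before tap(shift 3); max 2 per shift (cap 2).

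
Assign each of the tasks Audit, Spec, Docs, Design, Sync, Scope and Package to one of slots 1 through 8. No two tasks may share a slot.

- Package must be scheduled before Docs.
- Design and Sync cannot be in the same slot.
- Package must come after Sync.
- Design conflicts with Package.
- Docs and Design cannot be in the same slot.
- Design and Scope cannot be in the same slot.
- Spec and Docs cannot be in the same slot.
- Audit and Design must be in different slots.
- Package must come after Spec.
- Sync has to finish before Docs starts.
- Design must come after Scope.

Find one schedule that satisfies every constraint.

Docs in 4; Scope in 5; Audit in 7; Spec in 2; Package in 3; Sync in 1; Design in 6

Checking: Spec(2) before Package(3); Sync(1) before Package(3); Sync(1) before Docs(4); Scope(5) before Design(6); Package(3) before Docs(4); Design(6) != Sync(1); Design(6) != Package(3); Audit(7) != Design(6); Design(6) != Scope(5); Docs(4) != Design(6); Spec(2) != Docs(4); max 1 per slot (cap 1).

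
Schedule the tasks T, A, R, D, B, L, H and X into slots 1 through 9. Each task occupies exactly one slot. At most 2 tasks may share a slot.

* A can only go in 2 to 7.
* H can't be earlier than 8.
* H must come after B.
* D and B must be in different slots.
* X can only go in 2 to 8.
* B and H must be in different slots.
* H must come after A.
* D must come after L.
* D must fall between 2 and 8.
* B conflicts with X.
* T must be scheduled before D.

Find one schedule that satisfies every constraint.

L -> 1; B -> 4; A -> 2; R -> 3; H -> 8; D -> 2; X -> 3; T -> 1

Checking: T(1) before D(2); A(2) before H(8); B(4) before H(8); L(1) before D(2); D(2) != B(4); B(4) != X(3); B(4) != H(8); H=8 in [8,9]; D=2 in [2,8]; A=2 in [2,7]; X=3 in [2,8]; max 2 per slot (cap 2).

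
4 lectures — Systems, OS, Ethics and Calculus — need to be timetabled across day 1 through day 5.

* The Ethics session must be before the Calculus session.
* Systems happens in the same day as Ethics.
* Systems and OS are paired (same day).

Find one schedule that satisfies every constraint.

Systems in day 1; OS in day 1; Calculus in day 2; Ethics in day 1

Checking: Ethics(day 1) before Calculus(day 2); Systems = OS = day 1; Systems = Ethics = day 1.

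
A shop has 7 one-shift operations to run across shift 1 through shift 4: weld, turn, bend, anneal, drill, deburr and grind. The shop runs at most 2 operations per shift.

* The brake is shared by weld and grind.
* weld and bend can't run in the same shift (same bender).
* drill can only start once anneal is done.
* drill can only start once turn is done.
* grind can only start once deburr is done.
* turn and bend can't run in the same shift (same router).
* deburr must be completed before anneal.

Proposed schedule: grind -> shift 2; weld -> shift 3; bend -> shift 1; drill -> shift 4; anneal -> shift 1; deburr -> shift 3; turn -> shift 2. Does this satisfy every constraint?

weld and bend can't run in the same shift (same bender) — holds.
The brake is shared by weld and grind — holds.
drill can only start once turn is done — holds.
grind can only start once deburr is done — violated.
deburr must be completed before anneal — violated.
drill can only start once anneal is done — holds.
The shop runs at most 2 operations per shift — holds.
turn and bend can't run in the same shift (same router) — holds.

No. deburr must be completed before anneal is not satisfied.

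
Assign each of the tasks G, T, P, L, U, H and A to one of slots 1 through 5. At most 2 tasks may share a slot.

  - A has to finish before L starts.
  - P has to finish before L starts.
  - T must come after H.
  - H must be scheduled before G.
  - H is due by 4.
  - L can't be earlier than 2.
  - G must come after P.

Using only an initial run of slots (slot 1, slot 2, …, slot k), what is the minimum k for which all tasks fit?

4

The precedence chain requires at least 2 distinct slots.
With at most 2 per slot and 7 tasks, at least 4 slots are needed.
4 works (last occupied slot: 4): for example H -> 2; G -> 3; A -> 1; U -> 4; P -> 1; T -> 3; L -> 2.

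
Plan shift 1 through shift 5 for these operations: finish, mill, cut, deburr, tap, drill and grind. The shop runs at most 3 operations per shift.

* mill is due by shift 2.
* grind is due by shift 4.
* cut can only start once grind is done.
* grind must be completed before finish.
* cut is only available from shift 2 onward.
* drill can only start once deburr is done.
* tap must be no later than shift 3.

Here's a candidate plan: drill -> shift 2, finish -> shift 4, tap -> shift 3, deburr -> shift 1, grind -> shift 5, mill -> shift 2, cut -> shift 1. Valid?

No — it violates: cut can only start once grind is done

grind must be completed before finish — violated.
cut can only start once grind is done — violated.
grind is due by shift 4 — violated.
The shop runs at most 3 operations per shift — holds.
mill is due by shift 2 — holds.
drill can only start once deburr is done — holds.
cut is only available from shift 2 onward — violated.
tap must be no later than shift 3 — holds.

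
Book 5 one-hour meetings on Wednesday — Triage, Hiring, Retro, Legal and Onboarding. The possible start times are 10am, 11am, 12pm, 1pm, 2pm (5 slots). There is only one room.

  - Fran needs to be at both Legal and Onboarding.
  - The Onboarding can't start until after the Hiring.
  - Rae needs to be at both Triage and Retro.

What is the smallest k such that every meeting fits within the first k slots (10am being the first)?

5

The precedence chain requires at least 2 distinct slots.
With at most 1 per slot and 5 meetings, at least 5 slots are needed.
5 works (last occupied slot: 2pm): for example Triage -> 12pm, Onboarding -> 11am, Legal -> 2pm, Hiring -> 10am, Retro -> 1pm.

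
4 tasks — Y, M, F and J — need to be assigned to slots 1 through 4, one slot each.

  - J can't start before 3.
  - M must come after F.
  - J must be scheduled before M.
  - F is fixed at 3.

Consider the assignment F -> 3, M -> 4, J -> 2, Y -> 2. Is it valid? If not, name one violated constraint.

No. J can't start before 3 is not satisfied.

J must be scheduled before M — holds.
J can't start before 3 — violated.
M must come after F — holds.
F is fixed at 3 — holds.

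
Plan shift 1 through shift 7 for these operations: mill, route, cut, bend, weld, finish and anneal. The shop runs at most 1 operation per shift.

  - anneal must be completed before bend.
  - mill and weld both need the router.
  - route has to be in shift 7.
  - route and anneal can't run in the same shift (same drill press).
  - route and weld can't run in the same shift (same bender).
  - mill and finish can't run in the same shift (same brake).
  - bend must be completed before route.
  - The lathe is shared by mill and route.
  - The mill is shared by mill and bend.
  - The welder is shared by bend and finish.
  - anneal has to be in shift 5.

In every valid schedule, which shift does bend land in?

shift 6

anneal is fixed at shift 5 and must come before bend, so bend is at least shift 6.
route is fixed at shift 7 and must come after bend, so bend is at most shift 6.
So bend must be shift 6.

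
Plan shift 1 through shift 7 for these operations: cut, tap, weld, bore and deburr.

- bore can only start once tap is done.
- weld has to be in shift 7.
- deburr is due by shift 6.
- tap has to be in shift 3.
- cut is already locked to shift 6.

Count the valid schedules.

Splitting on bore: it can be shift 4 (6), shift 5 (6), shift 6 (6), shift 7 (6). Listing each branch's schedules as (cut, tap, weld, deburr) by shift number:
bore=shift 4: (6,3,7,1) (6,3,7,2) (6,3,7,3) (6,3,7,4) (6,3,7,5) (6,3,7,6) — 6.
bore=shift 5: (6,3,7,1) (6,3,7,2) (6,3,7,3) (6,3,7,4) (6,3,7,5) (6,3,7,6) — 6.
bore=shift 6: (6,3,7,1) (6,3,7,2) (6,3,7,3) (6,3,7,4) (6,3,7,5) (6,3,7,6) — 6.
bore=shift 7: (6,3,7,1) (6,3,7,2) (6,3,7,3) (6,3,7,4) (6,3,7,5) (6,3,7,6) — 6.
Summing: 6 + 6 + 6 + 6 = 24.

24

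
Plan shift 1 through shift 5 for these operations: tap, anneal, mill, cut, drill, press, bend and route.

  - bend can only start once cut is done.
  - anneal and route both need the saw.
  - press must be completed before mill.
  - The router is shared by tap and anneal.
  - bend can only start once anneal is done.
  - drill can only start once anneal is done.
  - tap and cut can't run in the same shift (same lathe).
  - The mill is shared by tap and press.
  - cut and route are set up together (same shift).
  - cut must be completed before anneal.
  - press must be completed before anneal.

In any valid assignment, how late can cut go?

shift 3

Downstream work caps cut at shift 3.
cut at shift 3 is achievable: mill in shift 2, press in shift 1, anneal in shift 4, drill in shift 5, route in shift 3, cut in shift 3, bend in shift 5, tap in shift 2.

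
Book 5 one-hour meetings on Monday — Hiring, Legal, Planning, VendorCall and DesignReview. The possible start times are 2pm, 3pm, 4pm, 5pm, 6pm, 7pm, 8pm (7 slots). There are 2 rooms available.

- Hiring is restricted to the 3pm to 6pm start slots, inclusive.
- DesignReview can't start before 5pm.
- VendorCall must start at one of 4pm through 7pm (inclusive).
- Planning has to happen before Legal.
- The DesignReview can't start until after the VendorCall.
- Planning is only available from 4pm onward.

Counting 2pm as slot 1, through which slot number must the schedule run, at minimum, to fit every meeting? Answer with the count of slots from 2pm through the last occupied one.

The precedence chain requires at least 2 distinct slots.
With at most 2 per slot and 5 meetings, at least 3 slots are needed.
DesignReview can't be placed before 5pm — that is slot 4 counting from 2pm — so the schedule must run through at least 4 slots.
4 works (last occupied slot: 5pm): for example DesignReview in 5pm; VendorCall in 4pm; Legal in 5pm; Hiring in 3pm; Planning in 4pm.

4 slots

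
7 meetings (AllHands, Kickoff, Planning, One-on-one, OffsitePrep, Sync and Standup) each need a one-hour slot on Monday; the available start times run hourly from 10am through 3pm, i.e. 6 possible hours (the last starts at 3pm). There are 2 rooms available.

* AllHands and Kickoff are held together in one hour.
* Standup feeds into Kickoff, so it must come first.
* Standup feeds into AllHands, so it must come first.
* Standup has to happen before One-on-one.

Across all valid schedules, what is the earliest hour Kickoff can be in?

Precedence pushes Kickoff to at least 11am.
Kickoff at 11am is achievable: One-on-one -> 12pm, Kickoff -> 11am, OffsitePrep -> 12pm, Sync -> 1pm, Planning -> 10am, AllHands -> 11am, Standup -> 10am.

11am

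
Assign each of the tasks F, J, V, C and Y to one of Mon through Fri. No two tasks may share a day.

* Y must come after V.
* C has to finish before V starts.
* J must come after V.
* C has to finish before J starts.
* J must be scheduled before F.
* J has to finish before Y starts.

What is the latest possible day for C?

Downstream work caps C at Tue.
C at Mon is achievable: J in Wed, F in Fri, C in Mon, Y in Thu, V in Tue.
Nothing later works — the capacity limit rule out every day after Mon.

Mon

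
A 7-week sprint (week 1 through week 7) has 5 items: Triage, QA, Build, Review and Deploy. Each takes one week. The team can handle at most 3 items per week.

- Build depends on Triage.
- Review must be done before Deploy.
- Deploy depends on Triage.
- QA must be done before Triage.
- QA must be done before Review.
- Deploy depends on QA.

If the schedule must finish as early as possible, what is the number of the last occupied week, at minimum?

The precedence chain requires at least 3 distinct weeks.
With at most 3 per week and 5 tasks, at least 2 weeks are needed.
3 works (last occupied week: week 3): for example Triage in week 2, Build in week 3, Deploy in week 3, QA in week 1, Review in week 2.

3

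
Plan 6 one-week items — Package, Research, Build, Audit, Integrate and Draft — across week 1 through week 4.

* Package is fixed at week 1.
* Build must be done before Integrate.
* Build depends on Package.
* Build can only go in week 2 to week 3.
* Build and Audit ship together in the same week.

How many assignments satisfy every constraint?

48

Splitting on Research: it can be week 1 (12), week 2 (12), week 3 (12), week 4 (12). Listing each branch's schedules as (Package, Build, Audit, Integrate, Draft) by week number:
Research=week 1: (1,2,2,3,1) (1,2,2,3,2) (1,2,2,3,3) (1,2,2,3,4) (1,2,2,4,1) (1,2,2,4,2) (1,2,2,4,3) (1,2,2,4,4) (1,3,3,4,1) (1,3,3,4,2) (1,3,3,4,3) (1,3,3,4,4) — 12.
Research=week 2: (1,2,2,3,1) (1,2,2,3,2) (1,2,2,3,3) (1,2,2,3,4) (1,2,2,4,1) (1,2,2,4,2) (1,2,2,4,3) (1,2,2,4,4) (1,3,3,4,1) (1,3,3,4,2) (1,3,3,4,3) (1,3,3,4,4) — 12.
Research=week 3: (1,2,2,3,1) (1,2,2,3,2) (1,2,2,3,3) (1,2,2,3,4) (1,2,2,4,1) (1,2,2,4,2) (1,2,2,4,3) (1,2,2,4,4) (1,3,3,4,1) (1,3,3,4,2) (1,3,3,4,3) (1,3,3,4,4) — 12.
Research=week 4: (1,2,2,3,1) (1,2,2,3,2) (1,2,2,3,3) (1,2,2,3,4) (1,2,2,4,1) (1,2,2,4,2) (1,2,2,4,3) (1,2,2,4,4) (1,3,3,4,1) (1,3,3,4,2) (1,3,3,4,3) (1,3,3,4,4) — 12.
Summing: 12 + 12 + 12 + 12 = 48.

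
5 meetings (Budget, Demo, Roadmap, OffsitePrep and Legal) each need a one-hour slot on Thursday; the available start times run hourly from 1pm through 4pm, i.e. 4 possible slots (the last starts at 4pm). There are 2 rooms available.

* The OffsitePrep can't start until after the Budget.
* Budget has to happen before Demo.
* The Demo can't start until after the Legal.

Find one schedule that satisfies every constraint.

OffsitePrep=2pm, Budget=1pm, Demo=2pm, Legal=1pm, Roadmap=3pm

Checking: Budget(1pm) before Demo(2pm); Budget(1pm) before OffsitePrep(2pm); Legal(1pm) before Demo(2pm); max 2 per slot (cap 2).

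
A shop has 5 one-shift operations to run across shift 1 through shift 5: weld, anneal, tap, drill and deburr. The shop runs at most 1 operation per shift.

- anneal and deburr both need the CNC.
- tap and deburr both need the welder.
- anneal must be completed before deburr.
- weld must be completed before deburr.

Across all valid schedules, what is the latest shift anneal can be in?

Downstream work caps anneal at shift 4.
anneal at shift 4 is achievable: drill -> shift 3; anneal -> shift 4; tap -> shift 2; deburr -> shift 5; weld -> shift 1.

shift 4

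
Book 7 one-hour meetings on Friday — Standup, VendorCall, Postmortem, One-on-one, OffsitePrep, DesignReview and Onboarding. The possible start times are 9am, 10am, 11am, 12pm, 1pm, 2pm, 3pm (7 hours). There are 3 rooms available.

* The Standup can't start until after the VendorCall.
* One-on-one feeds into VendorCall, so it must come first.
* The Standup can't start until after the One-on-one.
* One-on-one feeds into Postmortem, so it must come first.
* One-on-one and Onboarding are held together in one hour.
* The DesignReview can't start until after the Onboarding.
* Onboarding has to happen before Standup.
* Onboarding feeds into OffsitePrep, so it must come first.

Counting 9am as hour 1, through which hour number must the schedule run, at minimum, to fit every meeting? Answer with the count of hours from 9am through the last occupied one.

3

The precedence chain requires at least 3 distinct hours.
With at most 3 per hour and 7 meetings, at least 3 hours are needed.
3 works (last occupied hour: 11am): for example VendorCall -> 10am, One-on-one -> 9am, Standup -> 11am, OffsitePrep -> 10am, DesignReview -> 11am, Postmortem -> 10am, Onboarding -> 9am.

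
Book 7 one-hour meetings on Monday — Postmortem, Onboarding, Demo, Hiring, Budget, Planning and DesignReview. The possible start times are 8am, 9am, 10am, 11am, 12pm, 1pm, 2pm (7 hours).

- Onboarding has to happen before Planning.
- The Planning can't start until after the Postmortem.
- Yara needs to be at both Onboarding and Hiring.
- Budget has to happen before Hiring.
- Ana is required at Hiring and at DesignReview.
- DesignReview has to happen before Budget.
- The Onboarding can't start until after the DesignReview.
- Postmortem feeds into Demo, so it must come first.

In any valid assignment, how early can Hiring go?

Precedence pushes Hiring to at least 10am.
Hiring at 10am is achievable: DesignReview in 8am; Budget in 9am; Planning in 10am; Postmortem in 8am; Demo in 9am; Onboarding in 9am; Hiring in 10am.

10am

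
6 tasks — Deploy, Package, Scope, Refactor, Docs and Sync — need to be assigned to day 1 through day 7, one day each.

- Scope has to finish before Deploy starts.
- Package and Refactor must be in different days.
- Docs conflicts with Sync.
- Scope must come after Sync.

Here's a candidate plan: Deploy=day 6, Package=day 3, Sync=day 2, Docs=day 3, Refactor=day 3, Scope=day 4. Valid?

Invalid. Package and Refactor must be in different days.

Scope has to finish before Deploy starts — holds.
Docs conflicts with Sync — holds.
Scope must come after Sync — holds.
Package and Refactor must be in different days — violated.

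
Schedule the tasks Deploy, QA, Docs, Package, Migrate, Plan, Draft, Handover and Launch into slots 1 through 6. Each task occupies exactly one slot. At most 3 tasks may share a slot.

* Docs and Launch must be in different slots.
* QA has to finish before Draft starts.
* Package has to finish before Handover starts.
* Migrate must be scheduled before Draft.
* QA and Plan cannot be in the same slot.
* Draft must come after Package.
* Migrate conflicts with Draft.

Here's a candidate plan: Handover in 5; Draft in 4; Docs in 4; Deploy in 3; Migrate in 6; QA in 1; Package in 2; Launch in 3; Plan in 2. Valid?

QA and Plan cannot be in the same slot — holds.
At most 3 tasks may share a slot — holds.
Migrate conflicts with Draft — holds.
Package has to finish before Handover starts — holds.
Migrate must be scheduled before Draft — violated.
QA has to finish before Draft starts — holds.
Draft must come after Package — holds.
Docs and Launch must be in different slots — holds.

Invalid. Migrate must be scheduled before Draft.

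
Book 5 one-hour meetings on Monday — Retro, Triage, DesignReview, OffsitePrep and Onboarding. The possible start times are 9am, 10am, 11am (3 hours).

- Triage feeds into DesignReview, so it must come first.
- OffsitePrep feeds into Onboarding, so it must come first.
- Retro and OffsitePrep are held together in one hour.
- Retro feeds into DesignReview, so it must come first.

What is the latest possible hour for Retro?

Downstream work caps Retro at 10am.
Retro at 10am is achievable: Onboarding=11am; OffsitePrep=10am; DesignReview=11am; Retro=10am; Triage=9am.

10am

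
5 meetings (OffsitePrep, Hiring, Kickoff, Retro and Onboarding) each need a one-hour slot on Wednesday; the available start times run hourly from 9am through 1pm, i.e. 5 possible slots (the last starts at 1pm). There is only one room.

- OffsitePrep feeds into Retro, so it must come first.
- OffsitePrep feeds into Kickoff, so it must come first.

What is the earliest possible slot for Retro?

10am

Precedence pushes Retro to at least 10am.
Retro at 10am is achievable: Hiring=12pm, OffsitePrep=9am, Onboarding=1pm, Retro=10am, Kickoff=11am.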